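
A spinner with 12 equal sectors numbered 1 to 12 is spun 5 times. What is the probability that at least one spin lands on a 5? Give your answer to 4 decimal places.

0.3528

P(no spin lands on a 5) = (11/12)^5 ≈ 0.6472.
P(at least one) = 1 − 0.6472 = 0.3528.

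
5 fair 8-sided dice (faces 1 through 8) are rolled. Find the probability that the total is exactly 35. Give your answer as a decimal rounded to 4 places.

0.0038

There are 8^5 = 32768 equally likely outcomes.
The number of ordered 5-tuples from {1,…,8} summing to 35 is 126.
P(sum = 35) = 126/32768 = 63/16384 ≈ 0.0038.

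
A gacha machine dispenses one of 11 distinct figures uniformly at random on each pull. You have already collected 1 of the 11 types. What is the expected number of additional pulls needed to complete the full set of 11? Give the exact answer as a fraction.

81191/2520

Starting from 1 distinct type, each trial gives a new one with probability (11−i)/11 when i types are held, so the wait for the next new type is 11/(11−i).
E = 11/10 + 11/9 + 11/8 + 11/7 + 11/6 + 11/5 + 11/4 + 11/3 + 11/2 + 11/1 = 81191/2520.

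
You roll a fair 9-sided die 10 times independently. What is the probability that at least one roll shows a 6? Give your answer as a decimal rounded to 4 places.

0.6921

P(no roll shows a 6) = (8/9)^10 ≈ 0.3079.
P(at least one) = 1 − 0.3079 = 0.6921.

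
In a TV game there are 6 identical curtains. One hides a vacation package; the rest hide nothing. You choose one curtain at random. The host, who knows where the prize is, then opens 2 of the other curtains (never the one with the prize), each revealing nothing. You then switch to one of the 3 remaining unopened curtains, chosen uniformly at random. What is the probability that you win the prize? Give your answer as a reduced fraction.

5/18

Your original curtain holds the prize with probability 1/6, so the other 5 collectively hold it with probability 5/6.
The host can always find 2 empty curtains to open, so the reveals don't change that 5/6; it is now spread over the 3 remaining unopened curtains.
P(win by switching) = (5/6) · (1/3) = 5/18.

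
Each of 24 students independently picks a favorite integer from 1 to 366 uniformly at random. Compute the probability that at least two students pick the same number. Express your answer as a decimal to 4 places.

It's easier to compute the probability that all 24 are distinct.
P(all distinct) = 366/366 · 365/366 · ··· · 343/366 ≈ 0.4627.
So the probability of at least one match is 1 − 0.4627 = 0.5373.

0.5373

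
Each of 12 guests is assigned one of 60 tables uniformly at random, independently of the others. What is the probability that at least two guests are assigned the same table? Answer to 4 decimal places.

0.6921

It's easier to compute the probability that all 12 are distinct.
P(all distinct) = 60/60 · 59/60 · ··· · 49/60 ≈ 0.3079.
So the probability of at least one match is 1 − 0.3079 = 0.6921.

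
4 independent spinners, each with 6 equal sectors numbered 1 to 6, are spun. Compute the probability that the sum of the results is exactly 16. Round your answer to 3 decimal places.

There are 6^4 = 1296 equally likely outcomes.
The number of ordered 4-tuples from {1,…,6} summing to 16 is 125.
P(sum = 16) = 125/1296 ≈ 0.096.

0.096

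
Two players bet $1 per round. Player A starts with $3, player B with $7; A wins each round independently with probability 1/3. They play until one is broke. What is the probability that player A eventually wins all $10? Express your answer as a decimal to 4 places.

Let r = q/p = (2/3)/(1/3) = 2. The recurrence P(i) = p·P(i+1) + q·P(i−1) with P(0)=0, P(10)=1 gives P(i) = (1 − r^i)/(1 − r^10).
P(3) = (1 − (2)^3) / (1 − (2)^10) = 7/1023 ≈ 0.0068.

0.0068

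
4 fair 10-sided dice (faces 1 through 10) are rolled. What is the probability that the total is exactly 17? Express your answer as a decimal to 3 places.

0.048

There are 10^4 = 10000 equally likely outcomes.
The number of ordered 4-tuples from {1,…,10} summing to 17 is 480.
P(sum = 17) = 480/10000 = 6/125 ≈ 0.048.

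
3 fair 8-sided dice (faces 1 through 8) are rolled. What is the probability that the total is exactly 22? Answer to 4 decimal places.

There are 8^3 = 512 equally likely outcomes.
The number of ordered 3-tuples from {1,…,8} summing to 22 is 6.
P(sum = 22) = 6/512 = 3/256 ≈ 0.0117.

0.0117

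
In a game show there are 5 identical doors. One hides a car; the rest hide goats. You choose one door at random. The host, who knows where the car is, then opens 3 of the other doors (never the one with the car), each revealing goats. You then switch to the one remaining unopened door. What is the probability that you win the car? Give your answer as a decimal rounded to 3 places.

Your original door holds the car with probability 1/5, so the other 4 collectively hold it with probability 4/5.
The host can always find 3 empty doors to open, so the reveals don't change that 4/5; it is now spread over the 1 remaining unopened door.
P(win by switching) = (4/5) · (1/1) = 4/5 ≈ 0.800.

0.800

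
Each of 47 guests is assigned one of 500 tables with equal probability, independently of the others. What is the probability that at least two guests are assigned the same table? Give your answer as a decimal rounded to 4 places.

It's easier to compute the probability that all 47 are distinct.
P(all distinct) = 500/500 · 499/500 · ··· · 454/500 ≈ 0.1073.
So the probability of at least one match is 1 − 0.1073 = 0.8927.

0.8927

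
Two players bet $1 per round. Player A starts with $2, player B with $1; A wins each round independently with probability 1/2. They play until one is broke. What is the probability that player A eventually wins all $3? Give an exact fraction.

With a fair step, P(i) = ½P(i−1) + ½P(i+1) with P(0)=0, P(3)=1 has the linear solution P(i) = i/3.
P(2) = 2/3.

2/3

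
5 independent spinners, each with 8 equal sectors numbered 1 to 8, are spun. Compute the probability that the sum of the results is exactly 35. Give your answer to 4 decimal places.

0.0038

There are 8^5 = 32768 equally likely outcomes.
The number of ordered 5-tuples from {1,…,8} summing to 35 is 126.
P(sum = 35) = 126/32768 = 63/16384 ≈ 0.0038.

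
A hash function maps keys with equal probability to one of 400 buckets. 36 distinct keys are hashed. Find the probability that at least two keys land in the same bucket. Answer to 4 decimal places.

It's easier to compute the probability that all 36 are distinct.
P(all distinct) = 400/400 · 399/400 · ··· · 365/400 ≈ 0.1972.
So the probability of at least one match is 1 − 0.1972 = 0.8028.

0.8028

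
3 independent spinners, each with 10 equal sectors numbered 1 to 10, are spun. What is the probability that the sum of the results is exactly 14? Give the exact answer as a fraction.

There are 10^3 = 1000 equally likely outcomes.
The number of ordered 3-tuples from {1,…,10} summing to 14 is 69.
P(sum = 14) = 69/1000.

69/1000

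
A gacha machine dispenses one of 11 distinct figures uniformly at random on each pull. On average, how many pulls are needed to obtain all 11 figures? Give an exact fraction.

83711/2520

After i distinct types are collected, each trial gives a new one with probability (11−i)/11, so the expected wait for the next new type is 11/(11−i).
E = 11/11 + 11/10 + 11/9 + 11/8 + 11/7 + 11/6 + 11/5 + 11/4 + 11/3 + 11/2 + 11/1 = 83711/2520.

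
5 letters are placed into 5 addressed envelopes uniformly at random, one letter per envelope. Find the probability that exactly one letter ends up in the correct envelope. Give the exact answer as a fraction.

Choose which one is fixed: C(5,1) = 5 ways.
The remaining 4 must have no fixed point: D(4) = 9.
P = 5·9/120 = 3/8.

3/8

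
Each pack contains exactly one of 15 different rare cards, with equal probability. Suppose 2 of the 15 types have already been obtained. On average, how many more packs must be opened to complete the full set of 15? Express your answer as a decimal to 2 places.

Starting from 2 distinct types, each trial gives a new one with probability (15−i)/15 when i types are held, so the wait for the next new type is 15/(15−i).
E = 15/13 + 15/12 + 15/11 + 15/10 + 15/9 + 15/8 + 15/7 + 15/6 + 15/5 + 15/4 + 15/3 + 15/2 + 15/1 = 1145993/24024 ≈ 47.70.

47.70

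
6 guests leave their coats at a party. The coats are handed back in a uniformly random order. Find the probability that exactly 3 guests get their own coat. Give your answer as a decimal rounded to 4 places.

0.0556

Choose which 3 of the 6 are fixed: C(6,3) = 20 ways.
The remaining 3 must have no fixed point: D(3) = 2.
P = 20·2/720 = 1/18 ≈ 0.0556.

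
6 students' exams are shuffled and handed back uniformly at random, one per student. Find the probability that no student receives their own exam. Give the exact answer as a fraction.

This is the derangement probability: permutations of 6 with no fixed point.
D(6) = 6! · (1 − 1/1! + 1/2! − ··· + (−1)^6/6!) = 265.
P = 265/720 = 53/144.

53/144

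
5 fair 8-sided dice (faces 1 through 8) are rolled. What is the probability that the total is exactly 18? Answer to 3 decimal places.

0.053

There are 8^5 = 32768 equally likely outcomes.
The number of ordered 5-tuples from {1,…,8} summing to 18 is 1750.
P(sum = 18) = 1750/32768 = 875/16384 ≈ 0.053.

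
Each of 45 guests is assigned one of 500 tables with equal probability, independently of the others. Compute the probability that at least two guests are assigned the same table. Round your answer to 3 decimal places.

0.870

It's easier to compute the probability that all 45 are distinct.
P(all distinct) = 500/500 · 499/500 · ··· · 456/500 ≈ 0.130.
So the probability of at least one match is 1 − 0.130 = 0.870.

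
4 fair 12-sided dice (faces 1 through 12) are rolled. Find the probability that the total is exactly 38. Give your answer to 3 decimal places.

There are 12^4 = 20736 equally likely outcomes.
The number of ordered 4-tuples from {1,…,12} summing to 38 is 286.
P(sum = 38) = 286/20736 = 143/10368 ≈ 0.014.

0.014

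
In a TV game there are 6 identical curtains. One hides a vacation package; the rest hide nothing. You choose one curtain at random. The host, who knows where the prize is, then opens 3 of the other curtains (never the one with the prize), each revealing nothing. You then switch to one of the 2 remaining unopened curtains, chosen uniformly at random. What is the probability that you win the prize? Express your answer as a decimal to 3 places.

0.417

Your original curtain holds the prize with probability 1/6, so the other 5 collectively hold it with probability 5/6.
The host can always find 3 empty curtains to open, so the reveals don't change that 5/6; it is now spread over the 2 remaining unopened curtains.
P(win by switching) = (5/6) · (1/2) = 5/12 ≈ 0.417.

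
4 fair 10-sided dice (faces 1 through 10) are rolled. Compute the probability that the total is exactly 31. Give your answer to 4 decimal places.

0.0220

There are 10^4 = 10000 equally likely outcomes.
The number of ordered 4-tuples from {1,…,10} summing to 31 is 220.
P(sum = 31) = 220/10000 = 11/500 ≈ 0.0220.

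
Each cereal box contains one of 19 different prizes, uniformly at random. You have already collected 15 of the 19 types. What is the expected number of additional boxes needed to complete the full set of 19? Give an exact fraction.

Starting from 15 distinct types, each trial gives a new one with probability (19−i)/19 when i types are held, so the wait for the next new type is 19/(19−i).
E = 19/4 + 19/3 + 19/2 + 19/1 = 475/12.

475/12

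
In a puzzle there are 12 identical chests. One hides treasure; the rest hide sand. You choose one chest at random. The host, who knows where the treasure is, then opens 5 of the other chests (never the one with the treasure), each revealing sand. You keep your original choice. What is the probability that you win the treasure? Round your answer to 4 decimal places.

The host can always open 5 empty chests regardless of your choice, so the reveals give no information about your original chest.
P(win by staying) = 1/12 ≈ 0.0833.

0.0833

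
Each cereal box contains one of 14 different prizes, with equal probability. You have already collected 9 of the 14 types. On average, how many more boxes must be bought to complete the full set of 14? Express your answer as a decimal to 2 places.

31.97

Starting from 9 distinct types, each trial gives a new one with probability (14−i)/14 when i types are held, so the wait for the next new type is 14/(14−i).
E = 14/5 + 14/4 + 14/3 + 14/2 + 14/1 = 959/30 ≈ 31.97.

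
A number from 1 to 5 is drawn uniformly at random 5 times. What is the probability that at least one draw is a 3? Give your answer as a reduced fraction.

P(no draw is a 3) = (4/5)^5 = 1024/3125.
P(at least one) = 1 − 1024/3125 = 2101/3125.

2101/3125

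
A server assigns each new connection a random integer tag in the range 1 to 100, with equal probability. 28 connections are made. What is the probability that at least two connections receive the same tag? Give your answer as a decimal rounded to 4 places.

It's easier to compute the probability that all 28 are distinct.
P(all distinct) = 100/100 · 99/100 · ··· · 73/100 ≈ 0.0152.
So the probability of at least one match is 1 − 0.0152 = 0.9848.

0.9848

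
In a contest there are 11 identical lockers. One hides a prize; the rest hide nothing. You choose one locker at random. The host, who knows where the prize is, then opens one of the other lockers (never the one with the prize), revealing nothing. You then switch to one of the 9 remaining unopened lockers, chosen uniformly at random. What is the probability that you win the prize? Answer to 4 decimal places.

0.1010

Your original locker holds the prize with probability 1/11, so the other 10 collectively hold it with probability 10/11.
The host can always find an empty locker to open, so this doesn't change that 10/11; it is now spread over the 9 remaining unopened lockers.
P(win by switching) = (10/11) · (1/9) = 10/99 ≈ 0.1010.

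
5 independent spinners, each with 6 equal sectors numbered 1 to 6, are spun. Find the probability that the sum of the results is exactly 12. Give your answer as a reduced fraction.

There are 6^5 = 7776 equally likely outcomes.
The number of ordered 5-tuples from {1,…,6} summing to 12 is 305.
P(sum = 12) = 305/7776.

305/7776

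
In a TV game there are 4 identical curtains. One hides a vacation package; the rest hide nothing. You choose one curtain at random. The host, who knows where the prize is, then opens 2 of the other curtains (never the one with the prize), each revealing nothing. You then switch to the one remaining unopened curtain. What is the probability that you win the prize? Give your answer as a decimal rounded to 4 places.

Your original curtain holds the prize with probability 1/4, so the other 3 collectively hold it with probability 3/4.
The host can always find 2 empty curtains to open, so the reveals don't change that 3/4; it is now spread over the 1 remaining unopened curtain.
P(win by switching) = (3/4) · (1/1) = 3/4 ≈ 0.7500.

0.7500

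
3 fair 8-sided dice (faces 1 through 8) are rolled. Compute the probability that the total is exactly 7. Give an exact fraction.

There are 8^3 = 512 equally likely outcomes.
The number of ordered 3-tuples from {1,…,8} summing to 7 is 15.
P(sum = 7) = 15/512.

15/512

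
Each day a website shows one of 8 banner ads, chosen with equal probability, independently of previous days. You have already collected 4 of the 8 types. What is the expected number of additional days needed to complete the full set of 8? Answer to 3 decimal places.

Starting from 4 distinct types, each trial gives a new one with probability (8−i)/8 when i types are held, so the wait for the next new type is 8/(8−i).
E = 8/4 + 8/3 + 8/2 + 8/1 = 50/3 ≈ 16.667.

16.667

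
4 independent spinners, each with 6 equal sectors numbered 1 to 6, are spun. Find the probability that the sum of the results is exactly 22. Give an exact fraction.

There are 6^4 = 1296 equally likely outcomes.
The number of ordered 4-tuples from {1,…,6} summing to 22 is 10.
P(sum = 22) = 10/1296 = 5/648.

5/648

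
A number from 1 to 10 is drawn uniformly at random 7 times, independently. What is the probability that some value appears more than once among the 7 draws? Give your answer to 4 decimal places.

P(all 7 different) = 10/10 · 9/10 · ··· · 4/10 ≈ 0.0605.
P(at least two equal) = 1 − 0.0605 = 0.9395.

0.9395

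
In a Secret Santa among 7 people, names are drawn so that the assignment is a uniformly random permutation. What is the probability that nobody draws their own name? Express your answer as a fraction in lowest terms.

This is the derangement probability: permutations of 7 with no fixed point.
D(7) = 7! · (1 − 1/1! + 1/2! − ··· + (−1)^7/7!) = 1854.
P = 1854/5040 = 103/280.

103/280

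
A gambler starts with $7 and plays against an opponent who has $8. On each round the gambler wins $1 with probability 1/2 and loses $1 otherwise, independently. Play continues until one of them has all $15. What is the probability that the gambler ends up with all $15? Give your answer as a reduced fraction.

With a fair step, P(i) = ½P(i−1) + ½P(i+1) with P(0)=0, P(15)=1 has the linear solution P(i) = i/15.
P(7) = 7/15.

7/15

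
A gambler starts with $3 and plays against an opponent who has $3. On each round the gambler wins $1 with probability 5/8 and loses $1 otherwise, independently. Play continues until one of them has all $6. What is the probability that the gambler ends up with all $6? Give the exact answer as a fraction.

Let r = q/p = (3/8)/(5/8) = 3/5. The recurrence P(i) = p·P(i+1) + q·P(i−1) with P(0)=0, P(6)=1 gives P(i) = (1 − r^i)/(1 − r^6).
P(3) = (1 − (3/5)^3) / (1 − (3/5)^6) = 125/152.

125/152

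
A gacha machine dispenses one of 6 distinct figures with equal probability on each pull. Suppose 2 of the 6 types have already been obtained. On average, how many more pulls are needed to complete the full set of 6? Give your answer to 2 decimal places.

Starting from 2 distinct types, each trial gives a new one with probability (6−i)/6 when i types are held, so the wait for the next new type is 6/(6−i).
E = 6/4 + 6/3 + 6/2 + 6/1 = 25/2 ≈ 12.50.

12.50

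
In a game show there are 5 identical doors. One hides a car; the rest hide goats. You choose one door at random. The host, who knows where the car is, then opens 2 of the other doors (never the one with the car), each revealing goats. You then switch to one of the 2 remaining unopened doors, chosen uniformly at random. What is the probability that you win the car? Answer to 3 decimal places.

Your original door holds the car with probability 1/5, so the other 4 collectively hold it with probability 4/5.
The host can always find 2 empty doors to open, so the reveals don't change that 4/5; it is now spread over the 2 remaining unopened doors.
P(win by switching) = (4/5) · (1/2) = 2/5 ≈ 0.400.

0.400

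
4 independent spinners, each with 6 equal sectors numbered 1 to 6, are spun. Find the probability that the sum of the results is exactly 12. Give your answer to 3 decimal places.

0.096

There are 6^4 = 1296 equally likely outcomes.
The number of ordered 4-tuples from {1,…,6} summing to 12 is 125.
P(sum = 12) = 125/1296 ≈ 0.096.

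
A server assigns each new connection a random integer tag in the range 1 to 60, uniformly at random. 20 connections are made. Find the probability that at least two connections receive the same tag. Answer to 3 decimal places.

0.972

It's easier to compute the probability that all 20 are distinct.
P(all distinct) = 60/60 · 59/60 · ··· · 41/60 ≈ 0.028.
So the probability of at least one match is 1 − 0.028 = 0.972.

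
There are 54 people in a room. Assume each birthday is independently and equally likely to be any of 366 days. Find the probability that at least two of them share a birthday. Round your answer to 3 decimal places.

0.984

It's easier to compute the probability that all 54 are distinct.
P(all distinct) = 366/366 · 365/366 · ··· · 313/366 ≈ 0.016.
So the probability of at least one match is 1 − 0.016 = 0.984.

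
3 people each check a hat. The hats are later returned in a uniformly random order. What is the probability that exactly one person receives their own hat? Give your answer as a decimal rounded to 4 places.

0.5000

Choose which one is fixed: C(3,1) = 3 ways.
The remaining 2 must have no fixed point: D(2) = 1.
P = 3·1/6 = 1/2 ≈ 0.5000.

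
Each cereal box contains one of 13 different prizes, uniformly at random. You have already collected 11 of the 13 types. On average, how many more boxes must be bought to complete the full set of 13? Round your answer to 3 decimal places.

19.500

Starting from 11 distinct types, each trial gives a new one with probability (13−i)/13 when i types are held, so the wait for the next new type is 13/(13−i).
E = 13/2 + 13/1 = 39/2 ≈ 19.500.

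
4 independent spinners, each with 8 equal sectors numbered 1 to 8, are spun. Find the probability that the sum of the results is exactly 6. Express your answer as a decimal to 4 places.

0.0024

There are 8^4 = 4096 equally likely outcomes.
The number of ordered 4-tuples from {1,…,8} summing to 6 is 10.
P(sum = 6) = 10/4096 = 5/2048 ≈ 0.0024.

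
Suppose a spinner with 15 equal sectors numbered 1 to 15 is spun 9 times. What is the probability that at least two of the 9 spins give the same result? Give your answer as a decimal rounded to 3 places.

0.953

P(all 9 different) = 15/15 · 14/15 · ··· · 7/15 ≈ 0.047.
P(at least two equal) = 1 − 0.047 = 0.953.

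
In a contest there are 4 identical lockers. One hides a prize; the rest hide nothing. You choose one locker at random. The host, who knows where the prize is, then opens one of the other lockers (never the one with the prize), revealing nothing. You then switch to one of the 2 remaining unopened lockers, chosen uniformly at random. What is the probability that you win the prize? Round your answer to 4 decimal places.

0.3750

Your original locker holds the prize with probability 1/4, so the other 3 collectively hold it with probability 3/4.
The host can always find an empty locker to open, so this doesn't change that 3/4; it is now spread over the 2 remaining unopened lockers.
P(win by switching) = (3/4) · (1/2) = 3/8 ≈ 0.3750.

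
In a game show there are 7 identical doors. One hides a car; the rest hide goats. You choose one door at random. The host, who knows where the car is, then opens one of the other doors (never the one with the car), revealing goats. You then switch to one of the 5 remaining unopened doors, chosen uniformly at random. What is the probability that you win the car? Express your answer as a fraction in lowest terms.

6/35

Your original door holds the car with probability 1/7, so the other 6 collectively hold it with probability 6/7.
The host can always find an empty door to open, so this doesn't change that 6/7; it is now spread over the 5 remaining unopened doors.
P(win by switching) = (6/7) · (1/5) = 6/35.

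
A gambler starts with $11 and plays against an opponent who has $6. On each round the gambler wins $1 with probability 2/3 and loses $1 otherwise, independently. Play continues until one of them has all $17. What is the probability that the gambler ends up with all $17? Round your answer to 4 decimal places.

Let r = q/p = (1/3)/(2/3) = 1/2. The recurrence P(i) = p·P(i+1) + q·P(i−1) with P(0)=0, P(17)=1 gives P(i) = (1 − r^i)/(1 − r^17).
P(11) = (1 − (1/2)^11) / (1 − (1/2)^17) = 131008/131071 ≈ 0.9995.

0.9995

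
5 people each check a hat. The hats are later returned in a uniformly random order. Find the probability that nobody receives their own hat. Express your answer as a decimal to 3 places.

0.367

This is the derangement probability: permutations of 5 with no fixed point.
D(5) = 5! · (1 − 1/1! + 1/2! − ··· + (−1)^5/5!) = 44.
P = 44/120 = 11/30 ≈ 0.367.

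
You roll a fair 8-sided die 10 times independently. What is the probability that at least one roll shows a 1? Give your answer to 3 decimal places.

P(no roll shows a 1) = (7/8)^10 ≈ 0.263.
P(at least one) = 1 − 0.263 = 0.737.

0.737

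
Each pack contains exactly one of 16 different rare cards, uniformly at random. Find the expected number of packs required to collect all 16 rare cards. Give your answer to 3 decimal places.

After i distinct types are collected, each trial gives a new one with probability (16−i)/16, so the expected wait for the next new type is 16/(16−i).
E = 16/16 + 16/15 + 16/14 + 16/13 + 16/12 + 16/11 + 16/10 + 16/9 + 16/8 + 16/7 + 16/6 + 16/5 + 16/4 + 16/3 + 16/2 + 16/1 = 2436559/45045 ≈ 54.092.

54.092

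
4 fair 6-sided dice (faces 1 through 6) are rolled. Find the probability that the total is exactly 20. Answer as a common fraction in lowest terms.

There are 6^4 = 1296 equally likely outcomes.
The number of ordered 4-tuples from {1,…,6} summing to 20 is 35.
P(sum = 20) = 35/1296.

35/1296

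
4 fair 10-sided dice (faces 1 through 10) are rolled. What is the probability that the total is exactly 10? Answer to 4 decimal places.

There are 10^4 = 10000 equally likely outcomes.
The number of ordered 4-tuples from {1,…,10} summing to 10 is 84.
P(sum = 10) = 84/10000 = 21/2500 ≈ 0.0084.

0.0084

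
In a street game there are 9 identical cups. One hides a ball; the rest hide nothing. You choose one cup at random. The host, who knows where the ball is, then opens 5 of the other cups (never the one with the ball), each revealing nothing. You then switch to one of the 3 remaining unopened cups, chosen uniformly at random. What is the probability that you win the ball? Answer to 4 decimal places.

0.2963

Your original cup holds the ball with probability 1/9, so the other 8 collectively hold it with probability 8/9.
The host can always find 5 empty cups to open, so the reveals don't change that 8/9; it is now spread over the 3 remaining unopened cups.
P(win by switching) = (8/9) · (1/3) = 8/27 ≈ 0.2963.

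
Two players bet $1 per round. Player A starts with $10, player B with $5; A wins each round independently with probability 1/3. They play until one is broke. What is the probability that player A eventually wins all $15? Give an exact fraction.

33/1057

Let r = q/p = (2/3)/(1/3) = 2. The recurrence P(i) = p·P(i+1) + q·P(i−1) with P(0)=0, P(15)=1 gives P(i) = (1 − r^i)/(1 − r^15).
P(10) = (1 − (2)^10) / (1 − (2)^15) = 33/1057.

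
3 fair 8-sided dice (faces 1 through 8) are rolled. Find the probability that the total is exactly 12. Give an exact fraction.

23/256

There are 8^3 = 512 equally likely outcomes.
The number of ordered 3-tuples from {1,…,8} summing to 12 is 46.
P(sum = 12) = 46/512 = 23/256.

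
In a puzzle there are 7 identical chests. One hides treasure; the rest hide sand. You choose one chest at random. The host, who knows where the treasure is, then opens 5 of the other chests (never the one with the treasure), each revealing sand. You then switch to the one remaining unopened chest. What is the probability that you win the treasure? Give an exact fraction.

6/7

Your original chest holds the treasure with probability 1/7, so the other 6 collectively hold it with probability 6/7.
The host can always find 5 empty chests to open, so the reveals don't change that 6/7; it is now spread over the 1 remaining unopened chest.
P(win by switching) = (6/7) · (1/1) = 6/7.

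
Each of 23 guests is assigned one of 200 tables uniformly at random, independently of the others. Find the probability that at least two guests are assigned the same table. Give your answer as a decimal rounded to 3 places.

0.732

It's easier to compute the probability that all 23 are distinct.
P(all distinct) = 200/200 · 199/200 · ··· · 178/200 ≈ 0.268.
So the probability of at least one match is 1 − 0.268 = 0.732.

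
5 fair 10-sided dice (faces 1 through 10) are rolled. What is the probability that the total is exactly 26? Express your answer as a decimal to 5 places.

There are 10^5 = 100000 equally likely outcomes.
The number of ordered 5-tuples from {1,…,10} summing to 26 is 5875.
P(sum = 26) = 5875/100000 = 47/800 ≈ 0.05875.

0.05875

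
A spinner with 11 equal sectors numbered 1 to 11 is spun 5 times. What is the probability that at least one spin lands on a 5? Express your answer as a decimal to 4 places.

0.3791

P(no spin lands on a 5) = (10/11)^5 ≈ 0.6209.
P(at least one) = 1 − 0.6209 = 0.3791.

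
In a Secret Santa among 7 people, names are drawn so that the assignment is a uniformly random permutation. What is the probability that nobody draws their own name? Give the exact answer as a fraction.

103/280

This is the derangement probability: permutations of 7 with no fixed point.
D(7) = 7! · (1 − 1/1! + 1/2! − ··· + (−1)^7/7!) = 1854.
P = 1854/5040 = 103/280.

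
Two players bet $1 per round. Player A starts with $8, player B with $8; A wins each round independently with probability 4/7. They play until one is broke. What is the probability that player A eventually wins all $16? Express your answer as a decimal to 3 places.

Let r = q/p = (3/7)/(4/7) = 3/4. The recurrence P(i) = p·P(i+1) + q·P(i−1) with P(0)=0, P(16)=1 gives P(i) = (1 − r^i)/(1 − r^16).
P(8) = (1 − (3/4)^8) / (1 − (3/4)^16) = 65536/72097 ≈ 0.909.

0.909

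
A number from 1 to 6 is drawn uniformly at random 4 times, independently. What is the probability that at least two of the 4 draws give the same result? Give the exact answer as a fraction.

P(all 4 different) = 6/6 · 5/6 · ··· · 3/6 = 5/18.
P(at least two equal) = 1 − 5/18 = 13/18.

13/18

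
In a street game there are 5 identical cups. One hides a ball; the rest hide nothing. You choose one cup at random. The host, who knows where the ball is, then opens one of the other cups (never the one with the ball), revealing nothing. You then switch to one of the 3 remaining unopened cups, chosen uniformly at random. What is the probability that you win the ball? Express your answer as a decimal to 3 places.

0.267

Your original cup holds the ball with probability 1/5, so the other 4 collectively hold it with probability 4/5.
The host can always find an empty cup to open, so this doesn't change that 4/5; it is now spread over the 3 remaining unopened cups.
P(win by switching) = (4/5) · (1/3) = 4/15 ≈ 0.267.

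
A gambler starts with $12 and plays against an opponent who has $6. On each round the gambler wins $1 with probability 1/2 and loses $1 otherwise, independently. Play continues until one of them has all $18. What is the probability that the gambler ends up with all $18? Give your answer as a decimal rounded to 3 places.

With a fair step, P(i) = ½P(i−1) + ½P(i+1) with P(0)=0, P(18)=1 has the linear solution P(i) = i/18.
P(12) = 12/18 = 2/3 ≈ 0.667.

0.667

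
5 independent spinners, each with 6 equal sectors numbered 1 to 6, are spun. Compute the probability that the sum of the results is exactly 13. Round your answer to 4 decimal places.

0.0540

There are 6^5 = 7776 equally likely outcomes.
The number of ordered 5-tuples from {1,…,6} summing to 13 is 420.
P(sum = 13) = 420/7776 = 35/648 ≈ 0.0540.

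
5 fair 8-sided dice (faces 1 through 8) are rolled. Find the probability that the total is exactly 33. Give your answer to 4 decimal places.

There are 8^5 = 32768 equally likely outcomes.
The number of ordered 5-tuples from {1,…,8} summing to 33 is 330.
P(sum = 33) = 330/32768 = 165/16384 ≈ 0.0101.

0.0101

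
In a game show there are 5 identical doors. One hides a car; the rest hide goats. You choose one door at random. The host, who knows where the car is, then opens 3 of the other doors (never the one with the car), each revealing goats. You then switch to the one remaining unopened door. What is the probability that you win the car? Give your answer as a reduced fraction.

Your original door holds the car with probability 1/5, so the other 4 collectively hold it with probability 4/5.
The host can always find 3 empty doors to open, so the reveals don't change that 4/5; it is now spread over the 1 remaining unopened door.
P(win by switching) = (4/5) · (1/1) = 4/5.

4/5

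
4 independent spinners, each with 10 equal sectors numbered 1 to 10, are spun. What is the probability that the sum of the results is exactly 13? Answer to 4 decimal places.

There are 10^4 = 10000 equally likely outcomes.
The number of ordered 4-tuples from {1,…,10} summing to 13 is 220.
P(sum = 13) = 220/10000 = 11/500 ≈ 0.0220.

0.0220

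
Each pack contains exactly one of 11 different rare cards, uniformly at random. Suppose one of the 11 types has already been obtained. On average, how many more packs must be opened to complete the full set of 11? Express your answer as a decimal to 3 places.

Starting from 1 distinct type, each trial gives a new one with probability (11−i)/11 when i types are held, so the wait for the next new type is 11/(11−i).
E = 11/10 + 11/9 + 11/8 + 11/7 + 11/6 + 11/5 + 11/4 + 11/3 + 11/2 + 11/1 = 81191/2520 ≈ 32.219.

32.219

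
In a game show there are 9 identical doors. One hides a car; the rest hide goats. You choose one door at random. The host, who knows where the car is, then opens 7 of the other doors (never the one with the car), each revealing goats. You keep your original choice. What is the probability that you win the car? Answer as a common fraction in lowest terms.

1/9

The host can always open 7 empty doors regardless of your choice, so the reveals give no information about your original door.
P(win by staying) = 1/9.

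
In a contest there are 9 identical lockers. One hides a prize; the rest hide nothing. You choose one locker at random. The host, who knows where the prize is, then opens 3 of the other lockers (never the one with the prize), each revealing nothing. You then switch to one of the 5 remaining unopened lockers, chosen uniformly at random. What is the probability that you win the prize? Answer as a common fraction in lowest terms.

8/45

Your original locker holds the prize with probability 1/9, so the other 8 collectively hold it with probability 8/9.
The host can always find 3 empty lockers to open, so the reveals don't change that 8/9; it is now spread over the 5 remaining unopened lockers.
P(win by switching) = (8/9) · (1/5) = 8/45.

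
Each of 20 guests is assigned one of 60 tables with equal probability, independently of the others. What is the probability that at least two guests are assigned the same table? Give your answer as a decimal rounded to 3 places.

It's easier to compute the probability that all 20 are distinct.
P(all distinct) = 60/60 · 59/60 · ··· · 41/60 ≈ 0.028.
So the probability of at least one match is 1 − 0.028 = 0.972.

0.972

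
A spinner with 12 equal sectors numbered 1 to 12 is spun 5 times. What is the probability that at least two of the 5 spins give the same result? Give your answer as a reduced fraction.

89/144

P(all 5 different) = 12/12 · 11/12 · ··· · 8/12 = 55/144.
P(at least two equal) = 1 − 55/144 = 89/144.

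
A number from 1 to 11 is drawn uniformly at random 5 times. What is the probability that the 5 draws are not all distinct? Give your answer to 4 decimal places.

P(all 5 different) = 11/11 · 10/11 · ··· · 7/11 ≈ 0.3442.
P(at least two equal) = 1 − 0.3442 = 0.6558.

0.6558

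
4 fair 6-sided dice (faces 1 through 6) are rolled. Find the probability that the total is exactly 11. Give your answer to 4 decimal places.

There are 6^4 = 1296 equally likely outcomes.
The number of ordered 4-tuples from {1,…,6} summing to 11 is 104.
P(sum = 11) = 104/1296 = 13/162 ≈ 0.0802.

0.0802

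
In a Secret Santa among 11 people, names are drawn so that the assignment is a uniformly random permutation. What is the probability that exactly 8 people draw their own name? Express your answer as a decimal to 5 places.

0.00001

Choose which 8 of the 11 are fixed: C(11,8) = 165 ways.
The remaining 3 must have no fixed point: D(3) = 2.
P = 165·2/39916800 = 1/120960 ≈ 0.00001.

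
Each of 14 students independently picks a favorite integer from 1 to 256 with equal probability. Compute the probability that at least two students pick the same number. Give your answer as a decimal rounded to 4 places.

0.3036

It's easier to compute the probability that all 14 are distinct.
P(all distinct) = 256/256 · 255/256 · ··· · 243/256 ≈ 0.6964.
So the probability of at least one match is 1 − 0.6964 = 0.3036.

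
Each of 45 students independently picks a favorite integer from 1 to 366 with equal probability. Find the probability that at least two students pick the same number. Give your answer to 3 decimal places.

0.940

It's easier to compute the probability that all 45 are distinct.
P(all distinct) = 366/366 · 365/366 · ··· · 322/366 ≈ 0.060.
So the probability of at least one match is 1 − 0.060 = 0.940.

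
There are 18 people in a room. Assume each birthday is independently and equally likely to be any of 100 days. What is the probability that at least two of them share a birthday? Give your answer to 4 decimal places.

It's easier to compute the probability that all 18 are distinct.
P(all distinct) = 100/100 · 99/100 · ··· · 83/100 ≈ 0.1963.
So the probability of at least one match is 1 − 0.1963 = 0.8037.

0.8037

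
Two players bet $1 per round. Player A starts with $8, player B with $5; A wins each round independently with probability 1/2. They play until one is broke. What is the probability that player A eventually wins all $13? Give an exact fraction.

8/13

With a fair step, P(i) = ½P(i−1) + ½P(i+1) with P(0)=0, P(13)=1 has the linear solution P(i) = i/13.
P(8) = 8/13.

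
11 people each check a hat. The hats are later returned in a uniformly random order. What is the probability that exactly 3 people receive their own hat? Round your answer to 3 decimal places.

0.061

Choose which 3 of the 11 are fixed: C(11,3) = 165 ways.
The remaining 8 must have no fixed point: D(8) = 14833.
P = 165·14833/39916800 = 2119/34560 ≈ 0.061.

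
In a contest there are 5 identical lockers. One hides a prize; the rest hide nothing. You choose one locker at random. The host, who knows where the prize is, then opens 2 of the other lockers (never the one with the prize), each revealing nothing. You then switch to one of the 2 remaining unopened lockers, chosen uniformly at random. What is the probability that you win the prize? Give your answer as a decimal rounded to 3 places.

Your original locker holds the prize with probability 1/5, so the other 4 collectively hold it with probability 4/5.
The host can always find 2 empty lockers to open, so the reveals don't change that 4/5; it is now spread over the 2 remaining unopened lockers.
P(win by switching) = (4/5) · (1/2) = 2/5 ≈ 0.400.

0.400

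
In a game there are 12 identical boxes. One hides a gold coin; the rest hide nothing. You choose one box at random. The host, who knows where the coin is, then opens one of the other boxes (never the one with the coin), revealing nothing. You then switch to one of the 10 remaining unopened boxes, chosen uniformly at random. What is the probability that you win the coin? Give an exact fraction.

Your original box holds the coin with probability 1/12, so the other 11 collectively hold it with probability 11/12.
The host can always find an empty box to open, so this doesn't change that 11/12; it is now spread over the 10 remaining unopened boxes.
P(win by switching) = (11/12) · (1/10) = 11/120.

11/120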